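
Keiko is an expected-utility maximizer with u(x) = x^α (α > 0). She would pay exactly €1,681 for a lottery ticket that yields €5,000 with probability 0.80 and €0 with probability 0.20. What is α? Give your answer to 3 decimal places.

Since u(0) = 0, the lottery's EU is 0.80·5000^α.
Setting u(1681) equal to that: 1681^α = 0.80·5000^α ⇒ (1681/5000)^α = 0.80.
Take logs: α = ln 0.80 / ln(1681/5000) ≈ 0.20471.

α ≈ 0.205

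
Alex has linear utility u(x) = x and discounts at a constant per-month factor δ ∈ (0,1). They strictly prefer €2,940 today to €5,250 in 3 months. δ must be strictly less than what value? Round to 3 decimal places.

δ < 0.824

Comparing present values: 2940 > δ^3·5250.
Dividing by 5250: δ^3 < 0.56000. Both sides are positive, so the cube root keeps the direction.
δ < 0.56000^(1/3) = 0.824.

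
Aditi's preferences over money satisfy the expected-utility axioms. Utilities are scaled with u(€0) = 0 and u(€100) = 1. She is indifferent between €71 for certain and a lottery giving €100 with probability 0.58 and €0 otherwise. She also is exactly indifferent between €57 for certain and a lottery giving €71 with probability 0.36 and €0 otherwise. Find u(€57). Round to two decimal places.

First, u(€71) = 0.58·u(€100) + 0.42·u(€0) = 0.58.
Chaining: u(€57) = 0.36·0.58 + 0.64·0.00 = 0.2088.

0.21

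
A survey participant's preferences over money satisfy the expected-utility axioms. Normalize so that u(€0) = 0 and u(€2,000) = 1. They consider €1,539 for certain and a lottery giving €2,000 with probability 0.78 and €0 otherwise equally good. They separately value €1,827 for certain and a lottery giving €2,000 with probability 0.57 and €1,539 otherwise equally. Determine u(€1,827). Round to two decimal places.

0.91

The first gamble pins u(€1,539): it must equal 0.78·1 + 0.22·0 = 0.78.
The second indifference gives u(€1,827) = 0.57·u(€2,000) + 0.43·u(€1,539) = 0.57·1.00 + 0.43·0.78 = 0.9054.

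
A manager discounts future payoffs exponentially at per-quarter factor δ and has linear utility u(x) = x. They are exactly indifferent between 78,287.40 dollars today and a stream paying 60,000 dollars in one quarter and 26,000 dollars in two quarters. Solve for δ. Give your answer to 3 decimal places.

Present value of the stream is 60000·δ + 26000·δ². Indifference gives 60000δ + 26000δ² = 78287.40.
Rearranged: 26000δ² + 60000δ − 78287.40 = 0.
The positive root is δ = [−60000 + √(60000² + 4·26000·78287.40)] / (2·26000) = (−60000 + 108360.000)/52000 ≈ 0.930.

δ ≈ 0.930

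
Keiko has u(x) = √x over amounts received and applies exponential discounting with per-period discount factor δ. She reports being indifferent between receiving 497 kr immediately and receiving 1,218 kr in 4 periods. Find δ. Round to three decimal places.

Equating discounted utilities: u(497) = δ^4·u(1218) ⇒ δ^4 = u(497)/u(1218).
With u(x) = √x: δ^4 = √497/√1218 = √(497/1218) = 0.63878.
Hence δ = (0.63878)^(1/4) = 0.89400.

δ ≈ 0.894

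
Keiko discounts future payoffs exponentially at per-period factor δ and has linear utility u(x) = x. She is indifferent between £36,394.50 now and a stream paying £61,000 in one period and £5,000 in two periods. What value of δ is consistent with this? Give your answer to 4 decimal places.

Present value of the stream is 61000·δ + 5000·δ². Indifference gives 61000δ + 5000δ² = 36394.50.
So 5000δ² + 61000δ − 36394.50 = 0.
δ = (−61000 + √(61000² + 4·5000·36394.50)) / (2·5000) = (−61000 + √4448890000.00) / 10000 ≈ 0.5700.

δ ≈ 0.5700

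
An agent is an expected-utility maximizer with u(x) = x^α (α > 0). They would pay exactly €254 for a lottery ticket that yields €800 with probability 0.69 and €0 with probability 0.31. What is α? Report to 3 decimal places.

α ≈ 0.323

Since u(0) = 0, the lottery's EU is 0.69·800^α.
Setting u(254) equal to that: 254^α = 0.69·800^α ⇒ (254/800)^α = 0.69.
Take logs: α = ln 0.69 / ln(254/800) ≈ 0.32343.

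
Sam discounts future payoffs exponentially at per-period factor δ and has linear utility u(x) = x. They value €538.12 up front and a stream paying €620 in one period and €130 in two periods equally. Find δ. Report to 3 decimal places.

Equating present values: 538.12 = 620δ + 130δ².
Rearranged: 130δ² + 620δ − 538.12 = 0.
By the quadratic formula (taking the positive root), δ = (−620 + √664222.40) / 260 ≈ 0.750.

δ ≈ 0.750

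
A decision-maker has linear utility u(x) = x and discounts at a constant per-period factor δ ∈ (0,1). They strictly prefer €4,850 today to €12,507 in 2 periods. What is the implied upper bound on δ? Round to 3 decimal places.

The preference means 4850 > δ^2·12507.
Hence δ^2 < 4850/12507 = 0.38778, and x ↦ x^(1/2) is increasing on (0,∞).
δ < 0.38778^(1/2) = 0.623.

δ < 0.623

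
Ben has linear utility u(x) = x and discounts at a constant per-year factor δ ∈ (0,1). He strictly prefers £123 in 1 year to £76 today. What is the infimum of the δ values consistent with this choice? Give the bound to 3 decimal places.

The preference means 76 < δ·123.
Dividing through by 123 gives δ > 0.61789.

δ > 0.618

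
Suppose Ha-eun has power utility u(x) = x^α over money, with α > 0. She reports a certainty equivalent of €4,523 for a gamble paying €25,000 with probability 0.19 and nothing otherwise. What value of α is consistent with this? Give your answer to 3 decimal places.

α ≈ 0.971

EU(lottery) = 0.19·25000^α + 0.81·0 = 0.19·25000^α.
Indifference: 4523^α = 0.19·25000^α, so (4523/25000)^α = 0.19.
α = ln(0.19) / ln(4523/25000) = -1.660731/-1.709700 ≈ 0.971.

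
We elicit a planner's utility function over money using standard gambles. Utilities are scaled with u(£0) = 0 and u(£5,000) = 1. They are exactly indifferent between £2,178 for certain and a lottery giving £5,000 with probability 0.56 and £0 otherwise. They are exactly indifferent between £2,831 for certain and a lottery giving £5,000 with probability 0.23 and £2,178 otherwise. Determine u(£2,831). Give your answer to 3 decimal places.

0.661

The first gamble pins u(£2,178): it must equal 0.56·1 + 0.44·0 = 0.56.
Then u(£2,831) = 0.23·u(£5,000) + 0.77·u(£2,178) = 0.23·1.00 + 0.77·0.56 = 0.6612.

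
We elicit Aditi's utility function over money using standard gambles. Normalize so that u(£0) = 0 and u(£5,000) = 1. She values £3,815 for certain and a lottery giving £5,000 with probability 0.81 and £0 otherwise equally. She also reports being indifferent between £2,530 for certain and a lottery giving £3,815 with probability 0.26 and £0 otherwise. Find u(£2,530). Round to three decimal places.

0.211

From the first indifference, u(£3,815) = 0.81·u(£5,000) + 0.19·u(£0) = 0.81·1 + 0.19·0 = 0.81.
Then u(£2,530) = 0.26·u(£3,815) + 0.74·u(£0) = 0.26·0.81 + 0.74·0.00 = 0.2106.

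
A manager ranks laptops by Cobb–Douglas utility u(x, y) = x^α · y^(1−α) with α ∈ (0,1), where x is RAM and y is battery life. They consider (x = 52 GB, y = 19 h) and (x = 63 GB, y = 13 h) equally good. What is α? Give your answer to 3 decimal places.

The Cobb–Douglas utilities coincide, so 52^α·19^(1−α) = 63^α·13^(1−α).
(52/63)^α = (13/19)^(1−α); take logs: α·ln(52/63) = (1−α)·ln(13/19), i.e. α·-0.191891 = (1−α)·-0.379490.
With A = -0.191891 and B = -0.379490: α·A = (1−α)·B, so α = B/(A+B) = -0.379490/-0.571381 ≈ 0.664.

α ≈ 0.664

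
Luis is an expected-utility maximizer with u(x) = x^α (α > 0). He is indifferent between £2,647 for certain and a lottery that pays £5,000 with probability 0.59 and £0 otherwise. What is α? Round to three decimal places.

The lottery's expected utility is 0.59·u(5000) + 0.41·u(0) = 0.59·5000^α (since u(0) = 0 for α > 0).
Equating: 2647^α = 0.59·5000^α, i.e. 0.5294^α = 0.59.
Take logs: α = ln 0.59 / ln(2647/5000) ≈ 0.82960.

α ≈ 0.830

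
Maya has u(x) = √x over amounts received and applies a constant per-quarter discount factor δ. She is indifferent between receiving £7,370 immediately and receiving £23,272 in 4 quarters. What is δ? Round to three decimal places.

Indifference means u(7370) = δ^4 · u(23272), so δ^4 = u(7370)/u(23272).
With u(x) = √x: δ^4 = √7370/√23272 = √(7370/23272) = 0.56275.
Taking the 4th root: δ = 0.56275^(1/4) ≈ 0.866.

δ ≈ 0.866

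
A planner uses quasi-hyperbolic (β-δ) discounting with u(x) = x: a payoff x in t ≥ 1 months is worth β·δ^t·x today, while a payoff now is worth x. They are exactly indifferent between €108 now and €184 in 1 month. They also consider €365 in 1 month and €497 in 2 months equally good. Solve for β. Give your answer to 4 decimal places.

β ≈ 0.7992

From the later pair, β·δ^1·365 = β·δ^2·497; dividing through, δ = 365/497 = 0.73441.
The first indifference: 108 = β·δ·184, so β = 108/(δ·184) = 108/(0.73441·184) ≈ 0.7992.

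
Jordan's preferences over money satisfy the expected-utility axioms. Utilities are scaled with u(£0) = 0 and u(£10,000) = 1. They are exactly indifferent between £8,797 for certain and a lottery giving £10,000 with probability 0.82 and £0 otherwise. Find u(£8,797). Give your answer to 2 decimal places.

0.82

By the standard-gamble method, u(£8,797) is just the indifference probability on the best outcome: 0.82.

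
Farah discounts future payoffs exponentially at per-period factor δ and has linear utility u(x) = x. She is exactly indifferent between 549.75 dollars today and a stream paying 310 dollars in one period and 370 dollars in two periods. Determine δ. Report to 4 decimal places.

δ ≈ 0.8700

Equating present values: 549.75 = 310δ + 370δ².
That is, 370δ² + 310δ − 549.75 = 0, a quadratic in δ.
The positive root is δ = [−310 + √(310² + 4·370·549.75)] / (2·370) = (−310 + 953.798)/740 ≈ 0.8700.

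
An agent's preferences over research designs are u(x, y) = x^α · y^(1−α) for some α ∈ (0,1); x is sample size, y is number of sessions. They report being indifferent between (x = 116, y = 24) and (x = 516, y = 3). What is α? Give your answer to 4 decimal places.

α ≈ 0.5822

Indifference: 116^α · 24^(1−α) = 516^α · 3^(1−α).
Taking logs: α·ln 116 + (1−α)·ln 24 = α·ln 516 + (1−α)·ln 3, i.e. α·-1.4925166 = (1−α)·-2.0794415.
So α/(1−α) = (-2.0794415)/(-1.4925166) = 1.3932451, and α = 1.3932451/2.3932451 ≈ 0.5822.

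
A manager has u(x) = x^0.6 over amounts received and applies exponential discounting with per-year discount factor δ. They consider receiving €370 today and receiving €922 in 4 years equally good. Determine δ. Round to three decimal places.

Equating discounted utilities: u(370) = δ^4·u(922) ⇒ δ^4 = u(370)/u(922).
Since u(x) = x^0.6, δ^4 = (370/922)^0.6 = 0.40130^0.6 = 0.57821.
Hence δ = (0.57821)^(1/4) = 0.87201.

δ ≈ 0.872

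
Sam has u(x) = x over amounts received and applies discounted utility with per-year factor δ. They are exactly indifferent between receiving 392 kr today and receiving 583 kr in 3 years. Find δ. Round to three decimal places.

δ ≈ 0.876

Equating discounted utilities: u(392) = δ^3·u(583) ⇒ δ^3 = u(392)/u(583).
With u(x) = x: δ^3 = 392/583 = 0.67238.
Taking the cube root: δ = 0.67238^(1/3) ≈ 0.876.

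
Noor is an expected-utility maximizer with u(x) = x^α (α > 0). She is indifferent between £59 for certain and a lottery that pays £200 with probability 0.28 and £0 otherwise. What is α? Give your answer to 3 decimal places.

Since u(0) = 0, the lottery's EU is 0.28·200^α.
Setting u(59) equal to that: 59^α = 0.28·200^α ⇒ (59/200)^α = 0.28.
Take logs: α = ln 0.28 / ln(59/200) ≈ 1.04275.

α ≈ 1.043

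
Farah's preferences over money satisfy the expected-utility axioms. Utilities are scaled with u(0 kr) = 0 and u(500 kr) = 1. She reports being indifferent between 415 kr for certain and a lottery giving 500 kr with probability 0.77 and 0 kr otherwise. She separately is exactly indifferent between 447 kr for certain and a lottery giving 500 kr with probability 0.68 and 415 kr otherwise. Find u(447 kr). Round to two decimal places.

0.93

The first gamble pins u(415 kr): it must equal 0.77·1 + 0.23·0 = 0.77.
Chaining: u(447 kr) = 0.68·1.00 + 0.32·0.77 = 0.9264.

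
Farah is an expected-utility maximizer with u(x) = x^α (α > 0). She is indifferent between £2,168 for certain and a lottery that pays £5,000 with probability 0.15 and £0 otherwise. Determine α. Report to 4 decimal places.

α ≈ 2.2703

EU(lottery) = 0.15·5000^α + 0.85·0 = 0.15·5000^α.
Setting u(2168) equal to that: 2168^α = 0.15·5000^α ⇒ (2168/5000)^α = 0.15.
α = ln(0.15) / ln(2168/5000) = -1.8971200/-0.8356328 ≈ 2.2703.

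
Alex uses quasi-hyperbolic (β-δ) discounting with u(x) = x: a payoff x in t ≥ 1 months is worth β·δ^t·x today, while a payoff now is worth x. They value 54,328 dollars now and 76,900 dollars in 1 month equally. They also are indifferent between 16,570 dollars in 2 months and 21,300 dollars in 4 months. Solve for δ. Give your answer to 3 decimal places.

δ ≈ 0.882

From the later pair, β·δ^2·16570 = β·δ^4·21300; dividing through, δ^2 = 16570/21300 = 0.77793, so δ = 0.88201.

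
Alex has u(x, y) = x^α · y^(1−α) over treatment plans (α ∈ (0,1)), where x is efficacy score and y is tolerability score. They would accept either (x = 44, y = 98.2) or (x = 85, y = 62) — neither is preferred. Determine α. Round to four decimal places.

α ≈ 0.4112

Indifference: 44^α · 98.2^(1−α) = 85^α · 62^(1−α).
Rearrange to (44/85)^α = (62/98.2)^(1−α) and take logs: α·-0.6584616 = (1−α)·-0.4598718.
With A = -0.6584616 and B = -0.4598718: α·A = (1−α)·B, so α = B/(A+B) = -0.4598718/-1.1183334 ≈ 0.4112.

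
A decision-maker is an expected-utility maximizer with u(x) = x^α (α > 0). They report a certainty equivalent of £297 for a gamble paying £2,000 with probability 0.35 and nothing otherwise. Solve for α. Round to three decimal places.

Since u(0) = 0, the lottery's EU is 0.35·2000^α.
Equating: 297^α = 0.35·2000^α, i.e. 0.1485^α = 0.35.
Taking logs: α·ln(297/2000) = ln(0.35), so α = -1.049822 / -1.907170 ≈ 0.550.

α ≈ 0.550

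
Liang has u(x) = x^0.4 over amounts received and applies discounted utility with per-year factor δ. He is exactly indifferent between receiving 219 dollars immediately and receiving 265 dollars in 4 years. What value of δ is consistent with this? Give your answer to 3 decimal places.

The payoff in 4 years is discounted by δ^4, so u(219) = δ^4·u(265) and δ^4 = u(219)/u(265).
With u(x) = x^0.4: δ^4 = 219^0.4/265^0.4 = (219/265)^0.4 = 0.92657.
So δ = 0.92657^(1/4) ≈ 0.981.

δ ≈ 0.981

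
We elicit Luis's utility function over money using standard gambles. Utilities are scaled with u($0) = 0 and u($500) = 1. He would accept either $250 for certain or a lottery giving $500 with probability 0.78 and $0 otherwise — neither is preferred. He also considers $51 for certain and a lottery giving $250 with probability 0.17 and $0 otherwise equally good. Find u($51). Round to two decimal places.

The first gamble pins u($250): it must equal 0.78·1 + 0.22·0 = 0.78.
Then u($51) = 0.17·u($250) + 0.83·u($0) = 0.17·0.78 + 0.83·0.00 = 0.1326.

0.13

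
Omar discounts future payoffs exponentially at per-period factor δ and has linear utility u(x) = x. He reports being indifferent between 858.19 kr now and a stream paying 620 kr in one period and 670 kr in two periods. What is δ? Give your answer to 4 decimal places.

δ ≈ 0.7600

The stream is worth 620δ + 670δ² today, so 620δ + 670δ² = 858.19.
That is, 670δ² + 620δ − 858.19 = 0, a quadratic in δ.
The positive root is δ = [−620 + √(620² + 4·670·858.19)] / (2·670) = (−620 + 1638.398)/1340 ≈ 0.7600.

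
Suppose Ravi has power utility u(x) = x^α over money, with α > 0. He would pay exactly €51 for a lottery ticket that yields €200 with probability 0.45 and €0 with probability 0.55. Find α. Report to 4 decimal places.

α ≈ 0.5843

The lottery's expected utility is 0.45·u(200) + 0.55·u(0) = 0.45·200^α (since u(0) = 0 for α > 0).
Equating: 51^α = 0.45·200^α, i.e. 0.2550^α = 0.45.
α = ln(0.45) / ln(51/200) = -0.7985077/-1.3664917 ≈ 0.5843.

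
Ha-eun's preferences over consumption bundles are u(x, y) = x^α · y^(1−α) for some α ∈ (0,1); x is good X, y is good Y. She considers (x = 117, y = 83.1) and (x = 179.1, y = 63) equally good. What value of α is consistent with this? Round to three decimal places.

Indifference: 117^α · 83.1^(1−α) = 179.1^α · 63^(1−α).
Rearrange to (117/179.1)^α = (63/83.1)^(1−α) and take logs: α·-0.425770 = (1−α)·-0.276910.
With A = -0.425770 and B = -0.276910: α·A = (1−α)·B, so α = B/(A+B) = -0.276910/-0.702680 ≈ 0.394.

α ≈ 0.394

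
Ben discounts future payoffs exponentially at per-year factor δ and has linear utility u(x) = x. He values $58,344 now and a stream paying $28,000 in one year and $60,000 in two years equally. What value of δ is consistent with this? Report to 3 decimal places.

δ ≈ 0.780

Present value of the stream is 28000·δ + 60000·δ². Indifference gives 28000δ + 60000δ² = 58344.
That is, 60000δ² + 28000δ − 58344 = 0, a quadratic in δ.
By the quadratic formula (taking the positive root), δ = (−28000 + √14786560000.00) / 120000 ≈ 0.780.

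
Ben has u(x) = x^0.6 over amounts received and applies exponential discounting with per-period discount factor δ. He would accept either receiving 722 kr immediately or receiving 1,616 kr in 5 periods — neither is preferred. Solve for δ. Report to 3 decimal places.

Indifference means u(722) = δ^5 · u(1616), so δ^5 = u(722)/u(1616).
Since u(x) = x^0.6, δ^5 = (722/1616)^0.6 = 0.44678^0.6 = 0.61668.
Hence δ = (0.61668)^(1/5) = 0.90784.

δ ≈ 0.908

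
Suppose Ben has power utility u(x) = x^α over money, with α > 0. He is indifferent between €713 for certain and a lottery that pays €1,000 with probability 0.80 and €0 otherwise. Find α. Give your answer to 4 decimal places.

The lottery's expected utility is 0.80·u(1000) + 0.20·u(0) = 0.80·1000^α (since u(0) = 0 for α > 0).
Equating: 713^α = 0.80·1000^α, i.e. 0.7130^α = 0.80.
α = ln(0.80) / ln(713/1000) = -0.2231436/-0.3382739 ≈ 0.6597.

α ≈ 0.6597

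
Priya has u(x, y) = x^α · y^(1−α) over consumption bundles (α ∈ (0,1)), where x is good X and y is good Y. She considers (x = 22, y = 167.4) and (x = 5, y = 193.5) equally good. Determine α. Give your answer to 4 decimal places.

α ≈ 0.0891

Set the two utilities equal: 22^α·167.4^(1−α) = 5^α·193.5^(1−α).
(22/5)^α = (193.5/167.4)^(1−α); take logs: α·ln(22/5) = (1−α)·ln(193.5/167.4), i.e. α·1.4816045 = (1−α)·0.1448914.
With A = 1.4816045 and B = 0.1448914: α·A = (1−α)·B, so α = B/(A+B) = 0.1448914/1.6264959 ≈ 0.0891.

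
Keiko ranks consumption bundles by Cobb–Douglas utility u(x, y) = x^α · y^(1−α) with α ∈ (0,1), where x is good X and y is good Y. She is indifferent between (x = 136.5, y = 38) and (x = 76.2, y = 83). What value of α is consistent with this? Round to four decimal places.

α ≈ 0.5727

The Cobb–Douglas utilities coincide, so 136.5^α·38^(1−α) = 76.2^α·83^(1−α).
Taking logs: α·ln 136.5 + (1−α)·ln 38 = α·ln 76.2 + (1−α)·ln 83, i.e. α·0.5829632 = (1−α)·0.7812544.
Thus α·(1.3642176) = 0.7812544, so α = 0.7812544/1.3642176 ≈ 0.5727.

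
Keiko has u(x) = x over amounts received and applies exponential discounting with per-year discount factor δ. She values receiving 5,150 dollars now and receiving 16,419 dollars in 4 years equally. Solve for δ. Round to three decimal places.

δ ≈ 0.748

Equating discounted utilities: u(5150) = δ^4·u(16419) ⇒ δ^4 = u(5150)/u(16419).
With u(x) = x: δ^4 = 5150/16419 = 0.31366.
Taking the 4th root: δ = 0.31366^(1/4) ≈ 0.748.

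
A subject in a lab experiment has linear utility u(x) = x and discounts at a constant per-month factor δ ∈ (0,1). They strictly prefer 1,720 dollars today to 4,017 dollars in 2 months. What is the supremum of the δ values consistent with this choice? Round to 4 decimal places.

Under u(x) = x this choice says 1720 > δ^2·4017.
Hence δ^2 < 1720/4017 = 0.42818, and x ↦ x^(1/2) is increasing on (0,∞).
δ < (1720/4017)^(1/2) ≈ 0.6544.

δ < 0.6544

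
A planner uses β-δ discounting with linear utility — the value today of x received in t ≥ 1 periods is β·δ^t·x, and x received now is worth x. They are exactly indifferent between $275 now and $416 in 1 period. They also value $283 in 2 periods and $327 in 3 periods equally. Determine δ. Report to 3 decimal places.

Both payoffs in the second observation are in the future, so β drops out: δ^2·283 = δ^3·327 ⇒ δ = 283/327 = 0.86544.

δ ≈ 0.865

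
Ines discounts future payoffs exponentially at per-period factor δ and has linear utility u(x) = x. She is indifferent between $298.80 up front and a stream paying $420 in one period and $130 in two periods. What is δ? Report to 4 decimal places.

Equating present values: 298.80 = 420δ + 130δ².
So 130δ² + 420δ − 298.80 = 0.
By the quadratic formula (taking the positive root), δ = (−420 + √331776.00) / 260 ≈ 0.6000.

δ ≈ 0.6000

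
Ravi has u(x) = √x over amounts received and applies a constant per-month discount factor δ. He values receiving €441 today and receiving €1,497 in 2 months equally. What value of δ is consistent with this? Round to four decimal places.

The payoff in 2 months is discounted by δ^2, so u(441) = δ^2·u(1497) and δ^2 = u(441)/u(1497).
Since u(x) = √x, δ^2 = √(441/1497) = 0.54276.
Taking the square root: δ = 0.54276^(1/2) ≈ 0.7367.

δ ≈ 0.7367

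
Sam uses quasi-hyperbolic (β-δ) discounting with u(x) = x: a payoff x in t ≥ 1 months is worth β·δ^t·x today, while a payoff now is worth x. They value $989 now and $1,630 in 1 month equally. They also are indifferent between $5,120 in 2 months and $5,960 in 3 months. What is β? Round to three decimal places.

From the later pair, β·δ^2·5120 = β·δ^3·5960; dividing through, δ = 5120/5960 = 0.85906.
The first indifference: 989 = β·δ·1630, so β = 989/(δ·1630) = 989/(0.85906·1630) ≈ 0.706.

β ≈ 0.706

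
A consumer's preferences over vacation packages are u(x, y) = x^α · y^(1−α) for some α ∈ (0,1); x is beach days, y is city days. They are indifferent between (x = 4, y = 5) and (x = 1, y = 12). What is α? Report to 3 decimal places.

α ≈ 0.387

The Cobb–Douglas utilities coincide, so 4^α·5^(1−α) = 1^α·12^(1−α).
(4/1)^α = (12/5)^(1−α); take logs: α·ln(4/1) = (1−α)·ln(12/5), i.e. α·1.386294 = (1−α)·0.875469.
With A = 1.386294 and B = 0.875469: α·A = (1−α)·B, so α = B/(A+B) = 0.875469/2.261763 ≈ 0.387.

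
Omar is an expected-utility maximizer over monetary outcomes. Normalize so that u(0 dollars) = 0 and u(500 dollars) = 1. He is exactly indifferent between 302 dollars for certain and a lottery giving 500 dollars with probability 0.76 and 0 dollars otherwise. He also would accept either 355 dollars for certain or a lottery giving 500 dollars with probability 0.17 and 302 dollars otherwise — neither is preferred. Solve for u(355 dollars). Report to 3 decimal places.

0.801

From the first indifference, u(302 dollars) = 0.76·u(500 dollars) + 0.24·u(0 dollars) = 0.76·1 + 0.24·0 = 0.76.
Then u(355 dollars) = 0.17·u(500 dollars) + 0.83·u(302 dollars) = 0.17·1.00 + 0.83·0.76 = 0.8008.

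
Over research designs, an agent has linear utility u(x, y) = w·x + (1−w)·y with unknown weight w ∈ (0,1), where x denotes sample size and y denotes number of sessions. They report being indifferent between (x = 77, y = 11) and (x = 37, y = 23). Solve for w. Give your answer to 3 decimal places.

w = 0.231

u(77,11) = u(37,23) means w·77 + (1−w)·11 = w·37 + (1−w)·23.
Rearranging, 40·w − 12·(1−w) = 0.
The marginal rate of substitution is 12/40, so w = 12/(40+12) = 0.231.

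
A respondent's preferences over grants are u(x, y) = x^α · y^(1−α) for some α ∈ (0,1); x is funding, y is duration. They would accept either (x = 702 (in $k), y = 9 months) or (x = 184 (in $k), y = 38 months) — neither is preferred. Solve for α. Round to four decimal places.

Indifference: 702^α · 9^(1−α) = 184^α · 38^(1−α).
Rearrange to (702/184)^α = (38/9)^(1−α) and take logs: α·1.3389976 = (1−α)·1.4403616.
With A = 1.3389976 and B = 1.4403616: α·A = (1−α)·B, so α = B/(A+B) = 1.4403616/2.7793592 ≈ 0.5182.

α ≈ 0.5182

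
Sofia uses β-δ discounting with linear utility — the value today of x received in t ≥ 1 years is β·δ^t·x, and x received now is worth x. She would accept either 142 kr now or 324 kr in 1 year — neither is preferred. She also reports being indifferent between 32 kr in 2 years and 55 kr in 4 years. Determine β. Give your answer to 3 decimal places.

Both payoffs in the second observation are in the future, so β drops out: δ^2·32 = δ^4·55 ⇒ δ^2 = 32/55 = 0.58182, so δ = 0.76277.
Substituting δ into 142 = β·δ·324: β = 142/(247.138) ≈ 0.575.

β ≈ 0.575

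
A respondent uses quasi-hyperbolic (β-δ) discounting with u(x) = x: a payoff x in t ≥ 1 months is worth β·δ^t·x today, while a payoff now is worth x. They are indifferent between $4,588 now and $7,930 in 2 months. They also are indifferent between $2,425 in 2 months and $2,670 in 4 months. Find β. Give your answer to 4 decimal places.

β ≈ 0.6370

Both payoffs in the second observation are in the future, so β drops out: δ^2·2425 = δ^4·2670 ⇒ δ^2 = 2425/2670 = 0.90824, so δ = 0.95302.
Now use the now-vs-future pair: 4588 = β·δ^2·7930 gives β = 4588/(0.90824·7930) ≈ 0.6370.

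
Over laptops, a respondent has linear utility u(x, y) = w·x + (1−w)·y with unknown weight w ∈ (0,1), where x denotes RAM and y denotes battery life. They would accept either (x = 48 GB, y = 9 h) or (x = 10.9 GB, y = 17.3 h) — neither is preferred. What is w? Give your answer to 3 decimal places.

u(48,9) = u(10.9,17.3) means w·48 + (1−w)·9 = w·10.9 + (1−w)·17.3.
w·(48−10.9) = (1−w)·(17.3−9), i.e. w·37.1 = (1−w)·8.3.
So w/(1−w) = 8.3/37.1 = 0.2237, giving w = 8.3/(37.1+8.3) = 0.183.

w = 0.183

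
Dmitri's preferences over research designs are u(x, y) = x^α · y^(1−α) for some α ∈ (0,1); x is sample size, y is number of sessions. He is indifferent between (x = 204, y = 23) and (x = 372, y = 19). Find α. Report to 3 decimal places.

Set the two utilities equal: 204^α·23^(1−α) = 372^α·19^(1−α).
Taking logs: α·ln 204 + (1−α)·ln 23 = α·ln 372 + (1−α)·ln 19, i.e. α·-0.600774 = (1−α)·-0.191055.
With A = -0.600774 and B = -0.191055: α·A = (1−α)·B, so α = B/(A+B) = -0.191055/-0.791829 ≈ 0.241.

α ≈ 0.241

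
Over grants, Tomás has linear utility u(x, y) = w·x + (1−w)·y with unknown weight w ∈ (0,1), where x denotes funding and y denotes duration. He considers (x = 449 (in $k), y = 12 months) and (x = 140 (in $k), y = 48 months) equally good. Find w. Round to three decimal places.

u(449,12) = u(140,48) means w·449 + (1−w)·12 = w·140 + (1−w)·48.
w·(449−140) = (1−w)·(48−12), i.e. w·309 = (1−w)·36.
The marginal rate of substitution is 36/309, so w = 36/(309+36) = 0.104.

w = 0.104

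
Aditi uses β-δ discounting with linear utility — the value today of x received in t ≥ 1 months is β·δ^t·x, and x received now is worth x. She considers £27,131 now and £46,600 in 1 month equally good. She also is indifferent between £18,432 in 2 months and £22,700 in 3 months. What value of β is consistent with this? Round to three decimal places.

β ≈ 0.717

From the later pair, β·δ^2·18432 = β·δ^3·22700; dividing through, δ = 18432/22700 = 0.81198.
Now use the now-vs-future pair: 27131 = β·δ·46600 gives β = 27131/(0.81198·46600) ≈ 0.717.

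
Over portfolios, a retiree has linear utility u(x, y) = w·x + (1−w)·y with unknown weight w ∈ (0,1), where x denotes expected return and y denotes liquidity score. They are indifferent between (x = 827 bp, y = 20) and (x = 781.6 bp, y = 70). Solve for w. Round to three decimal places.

w = 0.524

u(827,20) = u(781.6,70) means w·827 + (1−w)·20 = w·781.6 + (1−w)·70.
Rearranging, 45.4·w − 50·(1−w) = 0.
The marginal rate of substitution is 50/45.4, so w = 50/(45.4+50) = 0.524.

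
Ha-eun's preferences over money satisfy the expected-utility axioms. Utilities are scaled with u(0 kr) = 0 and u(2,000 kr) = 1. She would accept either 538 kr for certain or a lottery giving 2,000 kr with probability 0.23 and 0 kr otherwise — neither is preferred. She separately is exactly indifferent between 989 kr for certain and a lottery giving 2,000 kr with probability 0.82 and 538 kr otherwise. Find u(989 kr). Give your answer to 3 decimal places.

0.861

First, u(538 kr) = 0.23·u(2,000 kr) + 0.77·u(0 kr) = 0.23.
Chaining: u(989 kr) = 0.82·1.00 + 0.18·0.23 = 0.8614.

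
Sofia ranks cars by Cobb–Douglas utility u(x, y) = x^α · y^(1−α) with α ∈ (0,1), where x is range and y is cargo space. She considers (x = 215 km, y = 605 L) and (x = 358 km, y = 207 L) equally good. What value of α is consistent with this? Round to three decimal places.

α ≈ 0.678

Set the two utilities equal: 215^α·605^(1−α) = 358^α·207^(1−α).
(215/358)^α = (207/605)^(1−α); take logs: α·ln(215/358) = (1−α)·ln(207/605), i.e. α·-0.509895 = (1−α)·-1.072510.
So α/(1−α) = (-1.072510)/(-0.509895) = 2.103394, and α = 2.103394/3.103394 ≈ 0.678.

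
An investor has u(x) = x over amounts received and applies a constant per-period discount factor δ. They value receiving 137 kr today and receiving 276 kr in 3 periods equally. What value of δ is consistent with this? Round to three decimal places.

δ ≈ 0.792

Indifference means u(137) = δ^3 · u(276), so δ^3 = u(137)/u(276).
With u(x) = x: δ^3 = 137/276 = 0.49638.
So δ = 0.49638^(1/3) ≈ 0.792.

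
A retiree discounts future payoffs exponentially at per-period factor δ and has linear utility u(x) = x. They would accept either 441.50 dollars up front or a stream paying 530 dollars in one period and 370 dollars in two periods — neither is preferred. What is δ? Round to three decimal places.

δ ≈ 0.590

Equating present values: 441.50 = 530δ + 370δ².
That is, 370δ² + 530δ − 441.50 = 0, a quadratic in δ.
By the quadratic formula (taking the positive root), δ = (−530 + √934320.00) / 740 ≈ 0.590.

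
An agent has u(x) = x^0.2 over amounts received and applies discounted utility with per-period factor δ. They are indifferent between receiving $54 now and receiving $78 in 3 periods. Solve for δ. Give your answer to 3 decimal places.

δ ≈ 0.976

The payoff in 3 periods is discounted by δ^3, so u(54) = δ^3·u(78) and δ^3 = u(54)/u(78).
With u(x) = x^0.2: δ^3 = 54^0.2/78^0.2 = (54/78)^0.2 = 0.92909.
So δ = 0.92909^(1/3) ≈ 0.976.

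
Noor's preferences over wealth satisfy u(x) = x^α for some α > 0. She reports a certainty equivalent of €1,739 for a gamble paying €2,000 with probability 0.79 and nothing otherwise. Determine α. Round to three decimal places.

α ≈ 1.686

The lottery's expected utility is 0.79·u(2000) + 0.21·u(0) = 0.79·2000^α (since u(0) = 0 for α > 0).
Setting u(1739) equal to that: 1739^α = 0.79·2000^α ⇒ (1739/2000)^α = 0.79.
Taking logs: α·ln(1739/2000) = ln(0.79), so α = -0.235722 / -0.139837 ≈ 1.686.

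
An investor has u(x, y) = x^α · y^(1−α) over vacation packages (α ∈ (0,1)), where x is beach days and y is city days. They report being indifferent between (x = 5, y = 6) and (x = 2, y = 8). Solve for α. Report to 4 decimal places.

α ≈ 0.2389

Indifference: 5^α · 6^(1−α) = 2^α · 8^(1−α).
Taking logs: α·ln 5 + (1−α)·ln 6 = α·ln 2 + (1−α)·ln 8, i.e. α·0.9162907 = (1−α)·0.2876821.
With A = 0.9162907 and B = 0.2876821: α·A = (1−α)·B, so α = B/(A+B) = 0.2876821/1.2039728 ≈ 0.2389.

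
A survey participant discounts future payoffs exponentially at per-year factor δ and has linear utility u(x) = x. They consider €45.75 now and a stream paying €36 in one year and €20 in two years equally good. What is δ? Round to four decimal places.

δ ≈ 0.8600

Equating present values: 45.75 = 36δ + 20δ².
That is, 20δ² + 36δ − 45.75 = 0, a quadratic in δ.
By the quadratic formula (taking the positive root), δ = (−36 + √4956.00) / 40 ≈ 0.8600.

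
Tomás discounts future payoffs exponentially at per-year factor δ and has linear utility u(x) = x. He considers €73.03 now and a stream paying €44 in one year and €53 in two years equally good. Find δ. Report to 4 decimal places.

δ ≈ 0.8300

Equating present values: 73.03 = 44δ + 53δ².
Rearranged: 53δ² + 44δ − 73.03 = 0.
By the quadratic formula (taking the positive root), δ = (−44 + √17418.36) / 106 ≈ 0.8300.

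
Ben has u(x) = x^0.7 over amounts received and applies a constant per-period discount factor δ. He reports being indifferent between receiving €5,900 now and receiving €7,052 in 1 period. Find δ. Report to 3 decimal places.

The payoff in 1 period is discounted by δ, so u(5900) = δ·u(7052) and δ = u(5900)/u(7052).
With u(x) = x^0.7: δ = 5900^0.7/7052^0.7 = (5900/7052)^0.7 = 0.88263.

δ ≈ 0.883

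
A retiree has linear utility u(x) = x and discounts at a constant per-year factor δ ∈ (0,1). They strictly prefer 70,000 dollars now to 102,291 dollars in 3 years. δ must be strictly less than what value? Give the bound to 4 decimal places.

Comparing present values: 70000 > δ^3·102291.
So δ^3 < 70000/102291 = 0.68432; taking the cube root of both positive sides preserves the inequality.
δ < (70000/102291)^(1/3) ≈ 0.8812.

δ < 0.8812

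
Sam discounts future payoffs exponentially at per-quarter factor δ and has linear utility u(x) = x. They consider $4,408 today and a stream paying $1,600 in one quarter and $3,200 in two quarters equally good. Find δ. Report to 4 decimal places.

δ ≈ 0.9500

Equating present values: 4408 = 1600δ + 3200δ².
So 3200δ² + 1600δ − 4408 = 0.
The positive root is δ = [−1600 + √(1600² + 4·3200·4408)] / (2·3200) = (−1600 + 7680.000)/6400 ≈ 0.9500.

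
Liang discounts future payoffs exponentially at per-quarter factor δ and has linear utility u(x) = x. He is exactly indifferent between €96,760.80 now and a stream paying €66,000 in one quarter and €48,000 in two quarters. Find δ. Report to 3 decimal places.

δ ≈ 0.890

Present value of the stream is 66000·δ + 48000·δ². Indifference gives 66000δ + 48000δ² = 96760.80.
Rearranged: 48000δ² + 66000δ − 96760.80 = 0.
δ = (−66000 + √(66000² + 4·48000·96760.80)) / (2·48000) = (−66000 + √22934073600.00) / 96000 ≈ 0.890.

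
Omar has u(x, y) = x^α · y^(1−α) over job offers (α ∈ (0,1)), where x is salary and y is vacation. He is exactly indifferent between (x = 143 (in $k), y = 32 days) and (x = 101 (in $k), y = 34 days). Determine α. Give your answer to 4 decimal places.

Set the two utilities equal: 143^α·32^(1−α) = 101^α·34^(1−α).
(143/101)^α = (34/32)^(1−α); take logs: α·ln(143/101) = (1−α)·ln(34/32), i.e. α·0.3477241 = (1−α)·0.0606246.
So α/(1−α) = (0.0606246)/(0.3477241) = 0.1743468, and α = 0.1743468/1.1743468 ≈ 0.1485.

α ≈ 0.1485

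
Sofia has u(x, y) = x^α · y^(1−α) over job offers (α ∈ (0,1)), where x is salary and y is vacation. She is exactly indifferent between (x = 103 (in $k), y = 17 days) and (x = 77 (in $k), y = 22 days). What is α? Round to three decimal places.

Set the two utilities equal: 103^α·17^(1−α) = 77^α·22^(1−α).
Taking logs: α·ln 103 + (1−α)·ln 17 = α·ln 77 + (1−α)·ln 22, i.e. α·0.290924 = (1−α)·0.257829.
Thus α·(0.548753) = 0.257829, so α = 0.257829/0.548753 ≈ 0.470.

α ≈ 0.470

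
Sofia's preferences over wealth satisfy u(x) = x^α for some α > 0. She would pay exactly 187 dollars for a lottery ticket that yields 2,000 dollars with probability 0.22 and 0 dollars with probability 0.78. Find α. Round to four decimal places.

α ≈ 0.6389

EU(lottery) = 0.22·2000^α + 0.78·0 = 0.22·2000^α.
Equating: 187^α = 0.22·2000^α, i.e. 0.0935^α = 0.22.
Take logs: α = ln 0.22 / ln(187/2000) ≈ 0.638928.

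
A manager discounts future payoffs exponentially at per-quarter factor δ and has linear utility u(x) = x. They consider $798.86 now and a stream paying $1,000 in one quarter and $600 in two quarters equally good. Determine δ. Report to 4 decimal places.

Present value of the stream is 1000·δ + 600·δ². Indifference gives 1000δ + 600δ² = 798.86.
So 600δ² + 1000δ − 798.86 = 0.
By the quadratic formula (taking the positive root), δ = (−1000 + √2917264.00) / 1200 ≈ 0.5900.

δ ≈ 0.5900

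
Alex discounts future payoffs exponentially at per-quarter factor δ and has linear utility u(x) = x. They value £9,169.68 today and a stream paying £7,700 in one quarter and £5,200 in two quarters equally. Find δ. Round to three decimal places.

Present value of the stream is 7700·δ + 5200·δ². Indifference gives 7700δ + 5200δ² = 9169.68.
Rearranged: 5200δ² + 7700δ − 9169.68 = 0.
δ = (−7700 + √(7700² + 4·5200·9169.68)) / (2·5200) = (−7700 + √250019344.00) / 10400 ≈ 0.780.

δ ≈ 0.780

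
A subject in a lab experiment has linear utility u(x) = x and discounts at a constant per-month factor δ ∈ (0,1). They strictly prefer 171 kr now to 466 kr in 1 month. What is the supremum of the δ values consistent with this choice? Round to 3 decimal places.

The preference means 171 > δ·466.
So δ < 171/466 = 0.36695.

δ < 0.367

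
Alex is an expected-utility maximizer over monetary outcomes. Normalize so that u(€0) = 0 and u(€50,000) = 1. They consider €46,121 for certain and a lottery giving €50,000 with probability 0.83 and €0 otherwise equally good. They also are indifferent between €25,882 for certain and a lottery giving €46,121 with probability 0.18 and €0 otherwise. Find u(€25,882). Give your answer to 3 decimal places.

0.149

The first gamble pins u(€46,121): it must equal 0.83·1 + 0.17·0 = 0.83.
The second indifference gives u(€25,882) = 0.18·u(€46,121) + 0.82·u(€0) = 0.18·0.83 + 0.82·0.00 = 0.1494.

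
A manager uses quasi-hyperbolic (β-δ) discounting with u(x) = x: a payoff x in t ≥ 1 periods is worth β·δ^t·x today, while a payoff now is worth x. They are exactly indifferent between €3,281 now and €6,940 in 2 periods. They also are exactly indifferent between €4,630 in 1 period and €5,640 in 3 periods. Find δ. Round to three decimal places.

δ ≈ 0.906

From the later pair, β·δ^1·4630 = β·δ^3·5640; dividing through, δ^2 = 4630/5640 = 0.82092, so δ = 0.90605.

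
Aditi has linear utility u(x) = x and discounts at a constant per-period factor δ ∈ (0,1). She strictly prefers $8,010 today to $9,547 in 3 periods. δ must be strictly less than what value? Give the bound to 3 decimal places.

Comparing present values: 8010 > δ^3·9547.
Dividing by 9547: δ^3 < 0.83901. Both sides are positive, so the cube root keeps the direction.
δ < 0.83901^(1/3) = 0.943.

δ < 0.943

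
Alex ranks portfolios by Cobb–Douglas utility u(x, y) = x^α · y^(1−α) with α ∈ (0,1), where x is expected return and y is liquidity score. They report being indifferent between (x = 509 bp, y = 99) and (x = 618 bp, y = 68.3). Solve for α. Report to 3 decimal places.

α ≈ 0.657

Indifference: 509^α · 99^(1−α) = 618^α · 68.3^(1−α).
Rearrange to (509/618)^α = (68.3/99)^(1−α) and take logs: α·-0.194040 = (1−α)·-0.371210.
Thus α·(-0.565250) = -0.371210, so α = -0.371210/-0.565250 ≈ 0.657.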